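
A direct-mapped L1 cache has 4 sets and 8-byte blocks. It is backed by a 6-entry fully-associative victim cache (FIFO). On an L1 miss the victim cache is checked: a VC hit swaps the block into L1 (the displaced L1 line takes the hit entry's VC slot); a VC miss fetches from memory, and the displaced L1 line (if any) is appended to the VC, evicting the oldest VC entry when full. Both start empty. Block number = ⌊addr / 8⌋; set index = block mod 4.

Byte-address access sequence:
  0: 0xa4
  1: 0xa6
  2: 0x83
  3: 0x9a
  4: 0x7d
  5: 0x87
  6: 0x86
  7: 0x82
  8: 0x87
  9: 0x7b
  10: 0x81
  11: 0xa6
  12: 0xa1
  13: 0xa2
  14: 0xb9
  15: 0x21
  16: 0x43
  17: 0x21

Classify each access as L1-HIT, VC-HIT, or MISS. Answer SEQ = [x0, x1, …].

SEQ = [MISS, L1-HIT, MISS, MISS, MISS, L1-HIT, L1-HIT, L1-HIT, L1-HIT, L1-HIT, L1-HIT, VC-HIT, L1-HIT, L1-HIT, MISS, MISS, MISS, VC-HIT]

0: 0xa4 (blk 20, set 0) → MISS  vc=[]
1: 0xa6 (blk 20, set 0) → L1-HIT  vc=[]
2: 0x83 (blk 16, set 0) → MISS  vc=[20]
3: 0x9a (blk 19, set 3) → MISS  vc=[20]
4: 0x7d (blk 15, set 3) → MISS  vc=[20, 19]
5: 0x87 (blk 16, set 0) → L1-HIT  vc=[20, 19]
6: 0x86 (blk 16, set 0) → L1-HIT  vc=[20, 19]
7: 0x82 (blk 16, set 0) → L1-HIT  vc=[20, 19]
8: 0x87 (blk 16, set 0) → L1-HIT  vc=[20, 19]
9: 0x7b (blk 15, set 3) → L1-HIT  vc=[20, 19]
10: 0x81 (blk 16, set 0) → L1-HIT  vc=[20, 19]
11: 0xa6 (blk 20, set 0) → VC-HIT  vc=[16, 19]
12: 0xa1 (blk 20, set 0) → L1-HIT  vc=[16, 19]
13: 0xa2 (blk 20, set 0) → L1-HIT  vc=[16, 19]
14: 0xb9 (blk 23, set 3) → MISS  vc=[16, 19, 15]
15: 0x21 (blk 4, set 0) → MISS  vc=[16, 19, 15, 20]
16: 0x43 (blk 8, set 0) → MISS  vc=[16, 19, 15, 20, 4]
17: 0x21 (blk 4, set 0) → VC-HIT  vc=[16, 19, 15, 20, 8]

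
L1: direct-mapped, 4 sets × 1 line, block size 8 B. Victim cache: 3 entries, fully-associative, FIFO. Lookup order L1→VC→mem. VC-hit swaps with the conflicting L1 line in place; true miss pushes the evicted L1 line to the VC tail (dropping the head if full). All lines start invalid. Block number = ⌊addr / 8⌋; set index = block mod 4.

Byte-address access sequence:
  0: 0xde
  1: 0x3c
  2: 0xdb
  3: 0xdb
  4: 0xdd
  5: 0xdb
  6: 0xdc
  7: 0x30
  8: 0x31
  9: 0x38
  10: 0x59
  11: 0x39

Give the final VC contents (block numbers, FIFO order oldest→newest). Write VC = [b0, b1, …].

0: 0xde (blk 27, set 3) → MISS  vc=[]
1: 0x3c (blk 7, set 3) → MISS  vc=[27]
2: 0xdb (blk 27, set 3) → VC-HIT  vc=[7]
3: 0xdb (blk 27, set 3) → L1-HIT  vc=[7]
4: 0xdd (blk 27, set 3) → L1-HIT  vc=[7]
5: 0xdb (blk 27, set 3) → L1-HIT  vc=[7]
6: 0xdc (blk 27, set 3) → L1-HIT  vc=[7]
7: 0x30 (blk 6, set 2) → MISS  vc=[7]
8: 0x31 (blk 6, set 2) → L1-HIT  vc=[7]
9: 0x38 (blk 7, set 3) → VC-HIT  vc=[27]
10: 0x59 (blk 11, set 3) → MISS  vc=[27, 7]
11: 0x39 (blk 7, set 3) → VC-HIT  vc=[27, 11]

VC = [27, 11]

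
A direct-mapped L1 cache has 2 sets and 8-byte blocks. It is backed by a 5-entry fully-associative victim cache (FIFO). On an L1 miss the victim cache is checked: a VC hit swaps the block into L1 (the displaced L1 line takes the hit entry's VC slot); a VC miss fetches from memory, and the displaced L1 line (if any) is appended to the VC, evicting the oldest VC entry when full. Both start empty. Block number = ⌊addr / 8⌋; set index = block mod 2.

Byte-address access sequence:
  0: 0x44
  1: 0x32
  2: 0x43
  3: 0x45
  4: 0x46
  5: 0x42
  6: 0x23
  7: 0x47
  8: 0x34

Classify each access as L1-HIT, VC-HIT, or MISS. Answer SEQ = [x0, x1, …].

SEQ = [MISS, MISS, VC-HIT, L1-HIT, L1-HIT, L1-HIT, MISS, VC-HIT, VC-HIT]

  [0] addr=0x44 blk=8 s=0: MISS | VC []
  [1] addr=0x32 blk=6 s=0: MISS | VC [8]
  [2] addr=0x43 blk=8 s=0: VC-HIT | VC [6]
  [3] addr=0x45 blk=8 s=0: L1-HIT | VC [6]
  [4] addr=0x46 blk=8 s=0: L1-HIT | VC [6]
  [5] addr=0x42 blk=8 s=0: L1-HIT | VC [6]
  [6] addr=0x23 blk=4 s=0: MISS | VC [6, 8]
  [7] addr=0x47 blk=8 s=0: VC-HIT | VC [6, 4]
  [8] addr=0x34 blk=6 s=0: VC-HIT | VC [8, 4]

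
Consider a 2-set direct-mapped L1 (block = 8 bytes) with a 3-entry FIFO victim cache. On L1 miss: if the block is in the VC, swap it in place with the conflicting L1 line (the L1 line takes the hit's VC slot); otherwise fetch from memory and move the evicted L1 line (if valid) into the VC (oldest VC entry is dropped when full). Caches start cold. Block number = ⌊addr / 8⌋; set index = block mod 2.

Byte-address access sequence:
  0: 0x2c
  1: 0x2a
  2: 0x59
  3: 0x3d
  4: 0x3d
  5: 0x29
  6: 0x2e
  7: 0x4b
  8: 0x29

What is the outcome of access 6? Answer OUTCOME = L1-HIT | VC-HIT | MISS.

  [0] addr=0x2c blk=5 s=1: MISS | VC []
  [1] addr=0x2a blk=5 s=1: L1-HIT | VC []
  [2] addr=0x59 blk=11 s=1: MISS | VC [5]
  [3] addr=0x3d blk=7 s=1: MISS | VC [5, 11]
  [4] addr=0x3d blk=7 s=1: L1-HIT | VC [5, 11]
  [5] addr=0x29 blk=5 s=1: VC-HIT | VC [7, 11]
  [6] addr=0x2e blk=5 s=1: L1-HIT | VC [7, 11]
  [7] addr=0x4b blk=9 s=1: MISS | VC [7, 11, 5]
  [8] addr=0x29 blk=5 s=1: VC-HIT | VC [7, 11, 9]

OUTCOME = L1-HIT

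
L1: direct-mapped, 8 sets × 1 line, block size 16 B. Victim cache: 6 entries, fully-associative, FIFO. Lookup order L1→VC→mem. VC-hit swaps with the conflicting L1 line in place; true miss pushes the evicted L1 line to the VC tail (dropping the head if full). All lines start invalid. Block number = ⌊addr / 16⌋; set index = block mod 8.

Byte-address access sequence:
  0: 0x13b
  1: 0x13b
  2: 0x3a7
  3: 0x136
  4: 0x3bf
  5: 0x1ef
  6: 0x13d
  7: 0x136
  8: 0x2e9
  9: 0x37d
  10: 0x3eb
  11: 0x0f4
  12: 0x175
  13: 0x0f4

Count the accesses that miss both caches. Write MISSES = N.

0: 0x13b (blk 19, set 3) → MISS  vc=[]
1: 0x13b (blk 19, set 3) → L1-HIT  vc=[]
2: 0x3a7 (blk 58, set 2) → MISS  vc=[]
3: 0x136 (blk 19, set 3) → L1-HIT  vc=[]
4: 0x3bf (blk 59, set 3) → MISS  vc=[19]
5: 0x1ef (blk 30, set 6) → MISS  vc=[19]
6: 0x13d (blk 19, set 3) → VC-HIT  vc=[59]
7: 0x136 (blk 19, set 3) → L1-HIT  vc=[59]
8: 0x2e9 (blk 46, set 6) → MISS  vc=[59, 30]
9: 0x37d (blk 55, set 7) → MISS  vc=[59, 30]
10: 0x3eb (blk 62, set 6) → MISS  vc=[59, 30, 46]
11: 0xf4 (blk 15, set 7) → MISS  vc=[59, 30, 46, 55]
12: 0x175 (blk 23, set 7) → MISS  vc=[59, 30, 46, 55, 15]
13: 0xf4 (blk 15, set 7) → VC-HIT  vc=[59, 30, 46, 55, 23]

MISSES = 9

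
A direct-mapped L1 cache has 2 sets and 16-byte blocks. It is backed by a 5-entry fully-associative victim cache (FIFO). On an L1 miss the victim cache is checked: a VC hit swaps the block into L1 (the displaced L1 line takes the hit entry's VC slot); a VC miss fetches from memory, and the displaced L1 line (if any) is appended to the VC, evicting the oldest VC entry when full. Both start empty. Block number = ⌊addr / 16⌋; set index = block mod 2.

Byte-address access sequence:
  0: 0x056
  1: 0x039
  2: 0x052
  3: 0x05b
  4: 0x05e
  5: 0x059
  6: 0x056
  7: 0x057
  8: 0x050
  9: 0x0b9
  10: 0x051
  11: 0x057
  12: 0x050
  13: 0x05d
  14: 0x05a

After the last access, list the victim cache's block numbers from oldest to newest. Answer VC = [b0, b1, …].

VC = [3, 11]

#0 0x56→b5/s1 MISS; vc=[]
#1 0x39→b3/s1 MISS; vc=[5]
#2 0x52→b5/s1 VC-HIT; vc=[3]
#3 0x5b→b5/s1 L1-HIT; vc=[3]
#4 0x5e→b5/s1 L1-HIT; vc=[3]
#5 0x59→b5/s1 L1-HIT; vc=[3]
#6 0x56→b5/s1 L1-HIT; vc=[3]
#7 0x57→b5/s1 L1-HIT; vc=[3]
#8 0x50→b5/s1 L1-HIT; vc=[3]
#9 0xb9→b11/s1 MISS; vc=[3,5]
#10 0x51→b5/s1 VC-HIT; vc=[3,11]
#11 0x57→b5/s1 L1-HIT; vc=[3,11]
#12 0x50→b5/s1 L1-HIT; vc=[3,11]
#13 0x5d→b5/s1 L1-HIT; vc=[3,11]
#14 0x5a→b5/s1 L1-HIT; vc=[3,11]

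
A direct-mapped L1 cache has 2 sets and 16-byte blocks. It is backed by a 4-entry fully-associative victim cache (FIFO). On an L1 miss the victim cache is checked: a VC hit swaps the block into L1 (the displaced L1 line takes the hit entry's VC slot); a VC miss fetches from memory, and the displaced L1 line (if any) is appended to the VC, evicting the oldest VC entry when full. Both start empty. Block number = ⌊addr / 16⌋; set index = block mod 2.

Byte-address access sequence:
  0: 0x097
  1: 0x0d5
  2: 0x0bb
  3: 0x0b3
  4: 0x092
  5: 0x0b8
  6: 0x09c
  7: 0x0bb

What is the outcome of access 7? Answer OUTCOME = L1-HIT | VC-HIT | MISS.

OUTCOME = VC-HIT

0: 0x97 (blk 9, set 1) → MISS  vc=[]
1: 0xd5 (blk 13, set 1) → MISS  vc=[9]
2: 0xbb (blk 11, set 1) → MISS  vc=[9, 13]
3: 0xb3 (blk 11, set 1) → L1-HIT  vc=[9, 13]
4: 0x92 (blk 9, set 1) → VC-HIT  vc=[11, 13]
5: 0xb8 (blk 11, set 1) → VC-HIT  vc=[9, 13]
6: 0x9c (blk 9, set 1) → VC-HIT  vc=[11, 13]
7: 0xbb (blk 11, set 1) → VC-HIT  vc=[9, 13]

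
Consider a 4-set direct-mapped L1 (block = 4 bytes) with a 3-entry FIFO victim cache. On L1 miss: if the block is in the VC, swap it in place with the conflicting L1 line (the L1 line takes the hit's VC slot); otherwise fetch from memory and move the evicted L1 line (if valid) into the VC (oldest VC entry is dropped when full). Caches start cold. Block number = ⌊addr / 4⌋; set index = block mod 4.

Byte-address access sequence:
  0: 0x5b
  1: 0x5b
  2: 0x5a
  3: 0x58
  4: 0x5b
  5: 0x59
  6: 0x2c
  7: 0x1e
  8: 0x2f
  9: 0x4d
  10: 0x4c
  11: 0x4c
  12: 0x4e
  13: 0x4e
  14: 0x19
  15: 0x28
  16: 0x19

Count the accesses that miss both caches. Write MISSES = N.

MISSES = 6

0: 0x5b (blk 22, set 2) → MISS  vc=[]
1: 0x5b (blk 22, set 2) → L1-HIT  vc=[]
2: 0x5a (blk 22, set 2) → L1-HIT  vc=[]
3: 0x58 (blk 22, set 2) → L1-HIT  vc=[]
4: 0x5b (blk 22, set 2) → L1-HIT  vc=[]
5: 0x59 (blk 22, set 2) → L1-HIT  vc=[]
6: 0x2c (blk 11, set 3) → MISS  vc=[]
7: 0x1e (blk 7, set 3) → MISS  vc=[11]
8: 0x2f (blk 11, set 3) → VC-HIT  vc=[7]
9: 0x4d (blk 19, set 3) → MISS  vc=[7, 11]
10: 0x4c (blk 19, set 3) → L1-HIT  vc=[7, 11]
11: 0x4c (blk 19, set 3) → L1-HIT  vc=[7, 11]
12: 0x4e (blk 19, set 3) → L1-HIT  vc=[7, 11]
13: 0x4e (blk 19, set 3) → L1-HIT  vc=[7, 11]
14: 0x19 (blk 6, set 2) → MISS  vc=[7, 11, 22]
15: 0x28 (blk 10, set 2) → MISS  vc=[11, 22, 6]
16: 0x19 (blk 6, set 2) → VC-HIT  vc=[11, 22, 10]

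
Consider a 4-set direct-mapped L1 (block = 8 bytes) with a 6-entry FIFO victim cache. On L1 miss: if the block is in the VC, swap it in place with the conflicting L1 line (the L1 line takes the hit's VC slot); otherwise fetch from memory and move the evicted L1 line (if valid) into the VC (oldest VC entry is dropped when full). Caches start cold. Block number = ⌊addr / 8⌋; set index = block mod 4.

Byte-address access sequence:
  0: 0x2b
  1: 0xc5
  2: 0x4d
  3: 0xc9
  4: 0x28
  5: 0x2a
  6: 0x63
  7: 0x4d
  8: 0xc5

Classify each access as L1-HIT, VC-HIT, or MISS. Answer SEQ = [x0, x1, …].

SEQ = [MISS, MISS, MISS, MISS, VC-HIT, L1-HIT, MISS, VC-HIT, VC-HIT]

0: 0x2b (blk 5, set 1) → MISS  vc=[]
1: 0xc5 (blk 24, set 0) → MISS  vc=[]
2: 0x4d (blk 9, set 1) → MISS  vc=[5]
3: 0xc9 (blk 25, set 1) → MISS  vc=[5, 9]
4: 0x28 (blk 5, set 1) → VC-HIT  vc=[25, 9]
5: 0x2a (blk 5, set 1) → L1-HIT  vc=[25, 9]
6: 0x63 (blk 12, set 0) → MISS  vc=[25, 9, 24]
7: 0x4d (blk 9, set 1) → VC-HIT  vc=[25, 5, 24]
8: 0xc5 (blk 24, set 0) → VC-HIT  vc=[25, 5, 12]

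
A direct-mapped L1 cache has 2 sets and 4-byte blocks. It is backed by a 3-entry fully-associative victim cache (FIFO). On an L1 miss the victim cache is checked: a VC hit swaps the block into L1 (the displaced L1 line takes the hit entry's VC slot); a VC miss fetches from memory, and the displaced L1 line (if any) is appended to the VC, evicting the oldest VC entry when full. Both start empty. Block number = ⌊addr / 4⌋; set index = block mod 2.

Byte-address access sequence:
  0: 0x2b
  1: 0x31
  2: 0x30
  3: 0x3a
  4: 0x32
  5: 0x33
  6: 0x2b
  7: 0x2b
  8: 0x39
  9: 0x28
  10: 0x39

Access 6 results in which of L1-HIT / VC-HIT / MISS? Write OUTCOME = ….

OUTCOME = VC-HIT

#0 0x2b→b10/s0 MISS; vc=[]
#1 0x31→b12/s0 MISS; vc=[10]
#2 0x30→b12/s0 L1-HIT; vc=[10]
#3 0x3a→b14/s0 MISS; vc=[10,12]
#4 0x32→b12/s0 VC-HIT; vc=[10,14]
#5 0x33→b12/s0 L1-HIT; vc=[10,14]
#6 0x2b→b10/s0 VC-HIT; vc=[12,14]
#7 0x2b→b10/s0 L1-HIT; vc=[12,14]
#8 0x39→b14/s0 VC-HIT; vc=[12,10]
#9 0x28→b10/s0 VC-HIT; vc=[12,14]
#10 0x39→b14/s0 VC-HIT; vc=[12,10]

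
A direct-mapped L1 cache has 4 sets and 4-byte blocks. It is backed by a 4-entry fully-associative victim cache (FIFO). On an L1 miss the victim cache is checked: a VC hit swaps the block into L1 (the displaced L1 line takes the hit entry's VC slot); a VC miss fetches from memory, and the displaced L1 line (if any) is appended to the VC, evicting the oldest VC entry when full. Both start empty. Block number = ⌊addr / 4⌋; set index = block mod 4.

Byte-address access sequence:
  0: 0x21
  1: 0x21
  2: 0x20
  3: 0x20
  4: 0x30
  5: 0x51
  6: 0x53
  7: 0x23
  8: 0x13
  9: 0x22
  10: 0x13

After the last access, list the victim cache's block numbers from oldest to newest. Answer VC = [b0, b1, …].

  [0] addr=0x21 blk=8 s=0: MISS | VC []
  [1] addr=0x21 blk=8 s=0: L1-HIT | VC []
  [2] addr=0x20 blk=8 s=0: L1-HIT | VC []
  [3] addr=0x20 blk=8 s=0: L1-HIT | VC []
  [4] addr=0x30 blk=12 s=0: MISS | VC [8]
  [5] addr=0x51 blk=20 s=0: MISS | VC [8, 12]
  [6] addr=0x53 blk=20 s=0: L1-HIT | VC [8, 12]
  [7] addr=0x23 blk=8 s=0: VC-HIT | VC [20, 12]
  [8] addr=0x13 blk=4 s=0: MISS | VC [20, 12, 8]
  [9] addr=0x22 blk=8 s=0: VC-HIT | VC [20, 12, 4]
  [10] addr=0x13 blk=4 s=0: VC-HIT | VC [20, 12, 8]

VC = [20, 12, 8]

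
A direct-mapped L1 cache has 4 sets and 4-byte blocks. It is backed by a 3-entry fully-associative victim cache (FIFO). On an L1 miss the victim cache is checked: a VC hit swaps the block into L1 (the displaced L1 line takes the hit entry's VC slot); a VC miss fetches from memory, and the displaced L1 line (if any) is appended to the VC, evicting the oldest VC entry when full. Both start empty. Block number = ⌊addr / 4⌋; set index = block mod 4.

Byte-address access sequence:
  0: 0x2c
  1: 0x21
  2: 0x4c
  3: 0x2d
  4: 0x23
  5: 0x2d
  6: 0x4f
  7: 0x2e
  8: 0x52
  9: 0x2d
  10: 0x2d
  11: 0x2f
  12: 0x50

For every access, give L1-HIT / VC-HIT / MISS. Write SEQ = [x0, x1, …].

SEQ = [MISS, MISS, MISS, VC-HIT, L1-HIT, L1-HIT, VC-HIT, VC-HIT, MISS, L1-HIT, L1-HIT, L1-HIT, L1-HIT]

0: 0x2c (blk 11, set 3) → MISS  vc=[]
1: 0x21 (blk 8, set 0) → MISS  vc=[]
2: 0x4c (blk 19, set 3) → MISS  vc=[11]
3: 0x2d (blk 11, set 3) → VC-HIT  vc=[19]
4: 0x23 (blk 8, set 0) → L1-HIT  vc=[19]
5: 0x2d (blk 11, set 3) → L1-HIT  vc=[19]
6: 0x4f (blk 19, set 3) → VC-HIT  vc=[11]
7: 0x2e (blk 11, set 3) → VC-HIT  vc=[19]
8: 0x52 (blk 20, set 0) → MISS  vc=[19, 8]
9: 0x2d (blk 11, set 3) → L1-HIT  vc=[19, 8]
10: 0x2d (blk 11, set 3) → L1-HIT  vc=[19, 8]
11: 0x2f (blk 11, set 3) → L1-HIT  vc=[19, 8]
12: 0x50 (blk 20, set 0) → L1-HIT  vc=[19, 8]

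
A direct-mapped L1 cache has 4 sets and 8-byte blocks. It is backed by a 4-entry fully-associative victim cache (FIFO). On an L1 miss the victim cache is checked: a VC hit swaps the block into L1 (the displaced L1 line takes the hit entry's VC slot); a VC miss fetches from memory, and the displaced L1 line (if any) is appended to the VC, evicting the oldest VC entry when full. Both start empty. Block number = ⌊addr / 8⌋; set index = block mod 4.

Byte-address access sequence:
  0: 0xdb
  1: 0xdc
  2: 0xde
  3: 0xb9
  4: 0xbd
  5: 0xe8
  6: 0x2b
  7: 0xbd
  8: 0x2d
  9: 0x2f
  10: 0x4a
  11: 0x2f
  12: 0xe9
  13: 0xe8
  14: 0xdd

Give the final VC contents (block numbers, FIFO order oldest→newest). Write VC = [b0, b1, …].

VC = [23, 5, 9]

  [0] addr=0xdb blk=27 s=3: MISS | VC []
  [1] addr=0xdc blk=27 s=3: L1-HIT | VC []
  [2] addr=0xde blk=27 s=3: L1-HIT | VC []
  [3] addr=0xb9 blk=23 s=3: MISS | VC [27]
  [4] addr=0xbd blk=23 s=3: L1-HIT | VC [27]
  [5] addr=0xe8 blk=29 s=1: MISS | VC [27]
  [6] addr=0x2b blk=5 s=1: MISS | VC [27, 29]
  [7] addr=0xbd blk=23 s=3: L1-HIT | VC [27, 29]
  [8] addr=0x2d blk=5 s=1: L1-HIT | VC [27, 29]
  [9] addr=0x2f blk=5 s=1: L1-HIT | VC [27, 29]
  [10] addr=0x4a blk=9 s=1: MISS | VC [27, 29, 5]
  [11] addr=0x2f blk=5 s=1: VC-HIT | VC [27, 29, 9]
  [12] addr=0xe9 blk=29 s=1: VC-HIT | VC [27, 5, 9]
  [13] addr=0xe8 blk=29 s=1: L1-HIT | VC [27, 5, 9]
  [14] addr=0xdd blk=27 s=3: VC-HIT | VC [23, 5, 9]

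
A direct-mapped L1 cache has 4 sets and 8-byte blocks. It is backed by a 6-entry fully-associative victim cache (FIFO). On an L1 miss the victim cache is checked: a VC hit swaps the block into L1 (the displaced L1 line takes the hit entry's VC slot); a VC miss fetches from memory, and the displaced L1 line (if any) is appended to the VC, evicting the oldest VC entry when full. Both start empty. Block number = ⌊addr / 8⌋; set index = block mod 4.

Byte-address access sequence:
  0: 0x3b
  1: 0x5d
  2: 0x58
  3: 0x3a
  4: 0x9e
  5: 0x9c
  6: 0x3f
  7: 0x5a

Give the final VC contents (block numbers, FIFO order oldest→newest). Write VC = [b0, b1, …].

VC = [7, 19]

#0 0x3b→b7/s3 MISS; vc=[]
#1 0x5d→b11/s3 MISS; vc=[7]
#2 0x58→b11/s3 L1-HIT; vc=[7]
#3 0x3a→b7/s3 VC-HIT; vc=[11]
#4 0x9e→b19/s3 MISS; vc=[11,7]
#5 0x9c→b19/s3 L1-HIT; vc=[11,7]
#6 0x3f→b7/s3 VC-HIT; vc=[11,19]
#7 0x5a→b11/s3 VC-HIT; vc=[7,19]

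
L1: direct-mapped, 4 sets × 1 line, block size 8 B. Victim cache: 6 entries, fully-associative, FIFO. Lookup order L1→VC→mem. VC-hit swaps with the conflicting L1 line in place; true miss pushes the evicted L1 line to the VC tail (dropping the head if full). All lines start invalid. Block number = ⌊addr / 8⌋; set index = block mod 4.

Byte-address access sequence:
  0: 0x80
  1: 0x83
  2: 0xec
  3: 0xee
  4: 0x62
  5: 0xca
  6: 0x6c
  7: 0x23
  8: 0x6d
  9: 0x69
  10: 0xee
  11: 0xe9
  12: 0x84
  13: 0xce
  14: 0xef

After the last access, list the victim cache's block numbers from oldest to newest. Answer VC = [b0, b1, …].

VC = [4, 13, 25, 12]

  [0] addr=0x80 blk=16 s=0: MISS | VC []
  [1] addr=0x83 blk=16 s=0: L1-HIT | VC []
  [2] addr=0xec blk=29 s=1: MISS | VC []
  [3] addr=0xee blk=29 s=1: L1-HIT | VC []
  [4] addr=0x62 blk=12 s=0: MISS | VC [16]
  [5] addr=0xca blk=25 s=1: MISS | VC [16, 29]
  [6] addr=0x6c blk=13 s=1: MISS | VC [16, 29, 25]
  [7] addr=0x23 blk=4 s=0: MISS | VC [16, 29, 25, 12]
  [8] addr=0x6d blk=13 s=1: L1-HIT | VC [16, 29, 25, 12]
  [9] addr=0x69 blk=13 s=1: L1-HIT | VC [16, 29, 25, 12]
  [10] addr=0xee blk=29 s=1: VC-HIT | VC [16, 13, 25, 12]
  [11] addr=0xe9 blk=29 s=1: L1-HIT | VC [16, 13, 25, 12]
  [12] addr=0x84 blk=16 s=0: VC-HIT | VC [4, 13, 25, 12]
  [13] addr=0xce blk=25 s=1: VC-HIT | VC [4, 13, 29, 12]
  [14] addr=0xef blk=29 s=1: VC-HIT | VC [4, 13, 25, 12]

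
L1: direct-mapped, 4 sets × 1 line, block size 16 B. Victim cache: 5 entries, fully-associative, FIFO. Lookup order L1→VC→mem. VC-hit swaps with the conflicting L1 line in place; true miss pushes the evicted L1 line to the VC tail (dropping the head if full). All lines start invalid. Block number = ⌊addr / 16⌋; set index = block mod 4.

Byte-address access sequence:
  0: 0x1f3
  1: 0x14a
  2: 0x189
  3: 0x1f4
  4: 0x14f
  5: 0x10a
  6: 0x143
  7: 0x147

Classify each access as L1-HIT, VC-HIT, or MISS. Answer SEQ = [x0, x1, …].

SEQ = [MISS, MISS, MISS, L1-HIT, VC-HIT, MISS, VC-HIT, L1-HIT]

0: 0x1f3 (blk 31, set 3) → MISS  vc=[]
1: 0x14a (blk 20, set 0) → MISS  vc=[]
2: 0x189 (blk 24, set 0) → MISS  vc=[20]
3: 0x1f4 (blk 31, set 3) → L1-HIT  vc=[20]
4: 0x14f (blk 20, set 0) → VC-HIT  vc=[24]
5: 0x10a (blk 16, set 0) → MISS  vc=[24, 20]
6: 0x143 (blk 20, set 0) → VC-HIT  vc=[24, 16]
7: 0x147 (blk 20, set 0) → L1-HIT  vc=[24, 16]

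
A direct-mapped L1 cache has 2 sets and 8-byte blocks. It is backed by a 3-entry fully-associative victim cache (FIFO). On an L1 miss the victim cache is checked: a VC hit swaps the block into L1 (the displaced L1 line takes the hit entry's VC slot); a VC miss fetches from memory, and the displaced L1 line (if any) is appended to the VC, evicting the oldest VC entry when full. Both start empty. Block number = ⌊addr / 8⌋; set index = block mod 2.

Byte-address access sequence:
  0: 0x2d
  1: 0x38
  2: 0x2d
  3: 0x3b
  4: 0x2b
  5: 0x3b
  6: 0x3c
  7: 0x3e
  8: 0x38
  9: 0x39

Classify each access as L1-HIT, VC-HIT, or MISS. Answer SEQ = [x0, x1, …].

SEQ = [MISS, MISS, VC-HIT, VC-HIT, VC-HIT, VC-HIT, L1-HIT, L1-HIT, L1-HIT, L1-HIT]

#0 0x2d→b5/s1 MISS; vc=[]
#1 0x38→b7/s1 MISS; vc=[5]
#2 0x2d→b5/s1 VC-HIT; vc=[7]
#3 0x3b→b7/s1 VC-HIT; vc=[5]
#4 0x2b→b5/s1 VC-HIT; vc=[7]
#5 0x3b→b7/s1 VC-HIT; vc=[5]
#6 0x3c→b7/s1 L1-HIT; vc=[5]
#7 0x3e→b7/s1 L1-HIT; vc=[5]
#8 0x38→b7/s1 L1-HIT; vc=[5]
#9 0x39→b7/s1 L1-HIT; vc=[5]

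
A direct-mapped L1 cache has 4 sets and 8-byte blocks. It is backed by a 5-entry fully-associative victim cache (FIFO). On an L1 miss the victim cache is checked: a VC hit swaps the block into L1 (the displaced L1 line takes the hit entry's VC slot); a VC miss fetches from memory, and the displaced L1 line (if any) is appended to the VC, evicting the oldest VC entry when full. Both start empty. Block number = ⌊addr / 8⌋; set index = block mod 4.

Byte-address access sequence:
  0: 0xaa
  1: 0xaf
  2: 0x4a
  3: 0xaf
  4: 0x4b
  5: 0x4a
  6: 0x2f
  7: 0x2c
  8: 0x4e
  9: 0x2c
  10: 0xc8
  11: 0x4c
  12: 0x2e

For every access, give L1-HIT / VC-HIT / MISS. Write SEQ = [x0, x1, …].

  [0] addr=0xaa blk=21 s=1: MISS | VC []
  [1] addr=0xaf blk=21 s=1: L1-HIT | VC []
  [2] addr=0x4a blk=9 s=1: MISS | VC [21]
  [3] addr=0xaf blk=21 s=1: VC-HIT | VC [9]
  [4] addr=0x4b blk=9 s=1: VC-HIT | VC [21]
  [5] addr=0x4a blk=9 s=1: L1-HIT | VC [21]
  [6] addr=0x2f blk=5 s=1: MISS | VC [21, 9]
  [7] addr=0x2c blk=5 s=1: L1-HIT | VC [21, 9]
  [8] addr=0x4e blk=9 s=1: VC-HIT | VC [21, 5]
  [9] addr=0x2c blk=5 s=1: VC-HIT | VC [21, 9]
  [10] addr=0xc8 blk=25 s=1: MISS | VC [21, 9, 5]
  [11] addr=0x4c blk=9 s=1: VC-HIT | VC [21, 25, 5]
  [12] addr=0x2e blk=5 s=1: VC-HIT | VC [21, 25, 9]

SEQ = [MISS, L1-HIT, MISS, VC-HIT, VC-HIT, L1-HIT, MISS, L1-HIT, VC-HIT, VC-HIT, MISS, VC-HIT, VC-HIT]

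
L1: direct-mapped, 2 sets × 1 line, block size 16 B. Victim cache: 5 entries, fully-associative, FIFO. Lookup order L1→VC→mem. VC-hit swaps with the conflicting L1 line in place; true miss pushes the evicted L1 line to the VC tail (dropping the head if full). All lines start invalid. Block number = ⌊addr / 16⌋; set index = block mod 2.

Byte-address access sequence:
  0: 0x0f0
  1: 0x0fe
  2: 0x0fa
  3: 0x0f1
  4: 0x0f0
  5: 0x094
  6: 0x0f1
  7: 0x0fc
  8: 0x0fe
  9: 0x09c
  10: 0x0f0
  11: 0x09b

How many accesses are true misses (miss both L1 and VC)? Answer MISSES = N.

MISSES = 2

#0 0xf0→b15/s1 MISS; vc=[]
#1 0xfe→b15/s1 L1-HIT; vc=[]
#2 0xfa→b15/s1 L1-HIT; vc=[]
#3 0xf1→b15/s1 L1-HIT; vc=[]
#4 0xf0→b15/s1 L1-HIT; vc=[]
#5 0x94→b9/s1 MISS; vc=[15]
#6 0xf1→b15/s1 VC-HIT; vc=[9]
#7 0xfc→b15/s1 L1-HIT; vc=[9]
#8 0xfe→b15/s1 L1-HIT; vc=[9]
#9 0x9c→b9/s1 VC-HIT; vc=[15]
#10 0xf0→b15/s1 VC-HIT; vc=[9]
#11 0x9b→b9/s1 VC-HIT; vc=[15]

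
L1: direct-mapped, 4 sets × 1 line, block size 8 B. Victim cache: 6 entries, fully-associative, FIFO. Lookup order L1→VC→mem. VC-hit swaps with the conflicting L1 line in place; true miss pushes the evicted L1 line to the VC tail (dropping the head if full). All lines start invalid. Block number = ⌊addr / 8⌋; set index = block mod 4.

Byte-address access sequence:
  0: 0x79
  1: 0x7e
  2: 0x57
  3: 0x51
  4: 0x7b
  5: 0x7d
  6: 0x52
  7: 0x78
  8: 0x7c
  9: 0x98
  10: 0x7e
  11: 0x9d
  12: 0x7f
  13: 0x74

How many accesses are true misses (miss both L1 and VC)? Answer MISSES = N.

MISSES = 4

#0 0x79→b15/s3 MISS; vc=[]
#1 0x7e→b15/s3 L1-HIT; vc=[]
#2 0x57→b10/s2 MISS; vc=[]
#3 0x51→b10/s2 L1-HIT; vc=[]
#4 0x7b→b15/s3 L1-HIT; vc=[]
#5 0x7d→b15/s3 L1-HIT; vc=[]
#6 0x52→b10/s2 L1-HIT; vc=[]
#7 0x78→b15/s3 L1-HIT; vc=[]
#8 0x7c→b15/s3 L1-HIT; vc=[]
#9 0x98→b19/s3 MISS; vc=[15]
#10 0x7e→b15/s3 VC-HIT; vc=[19]
#11 0x9d→b19/s3 VC-HIT; vc=[15]
#12 0x7f→b15/s3 VC-HIT; vc=[19]
#13 0x74→b14/s2 MISS; vc=[19,10]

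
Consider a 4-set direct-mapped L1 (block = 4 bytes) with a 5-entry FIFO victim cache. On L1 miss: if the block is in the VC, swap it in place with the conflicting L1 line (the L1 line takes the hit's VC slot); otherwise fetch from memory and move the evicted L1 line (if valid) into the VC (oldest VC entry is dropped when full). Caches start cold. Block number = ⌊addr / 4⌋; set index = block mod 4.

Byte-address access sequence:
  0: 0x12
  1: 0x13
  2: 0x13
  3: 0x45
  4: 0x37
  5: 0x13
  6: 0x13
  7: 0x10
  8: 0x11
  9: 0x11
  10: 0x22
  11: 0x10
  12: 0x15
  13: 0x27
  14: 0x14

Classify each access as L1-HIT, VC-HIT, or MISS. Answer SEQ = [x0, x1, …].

SEQ = [MISS, L1-HIT, L1-HIT, MISS, MISS, L1-HIT, L1-HIT, L1-HIT, L1-HIT, L1-HIT, MISS, VC-HIT, MISS, MISS, VC-HIT]

#0 0x12→b4/s0 MISS; vc=[]
#1 0x13→b4/s0 L1-HIT; vc=[]
#2 0x13→b4/s0 L1-HIT; vc=[]
#3 0x45→b17/s1 MISS; vc=[]
#4 0x37→b13/s1 MISS; vc=[17]
#5 0x13→b4/s0 L1-HIT; vc=[17]
#6 0x13→b4/s0 L1-HIT; vc=[17]
#7 0x10→b4/s0 L1-HIT; vc=[17]
#8 0x11→b4/s0 L1-HIT; vc=[17]
#9 0x11→b4/s0 L1-HIT; vc=[17]
#10 0x22→b8/s0 MISS; vc=[17,4]
#11 0x10→b4/s0 VC-HIT; vc=[17,8]
#12 0x15→b5/s1 MISS; vc=[17,8,13]
#13 0x27→b9/s1 MISS; vc=[17,8,13,5]
#14 0x14→b5/s1 VC-HIT; vc=[17,8,13,9]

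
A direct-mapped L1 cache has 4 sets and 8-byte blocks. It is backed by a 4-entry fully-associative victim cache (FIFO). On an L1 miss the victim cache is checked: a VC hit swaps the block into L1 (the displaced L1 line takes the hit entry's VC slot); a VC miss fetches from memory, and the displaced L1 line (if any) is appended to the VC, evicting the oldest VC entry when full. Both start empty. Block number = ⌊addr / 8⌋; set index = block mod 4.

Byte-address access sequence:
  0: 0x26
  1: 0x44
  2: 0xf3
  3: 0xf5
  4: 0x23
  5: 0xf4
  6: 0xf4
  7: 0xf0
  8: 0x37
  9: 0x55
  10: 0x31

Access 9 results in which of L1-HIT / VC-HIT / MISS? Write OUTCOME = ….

OUTCOME = MISS

0: 0x26 (blk 4, set 0) → MISS  vc=[]
1: 0x44 (blk 8, set 0) → MISS  vc=[4]
2: 0xf3 (blk 30, set 2) → MISS  vc=[4]
3: 0xf5 (blk 30, set 2) → L1-HIT  vc=[4]
4: 0x23 (blk 4, set 0) → VC-HIT  vc=[8]
5: 0xf4 (blk 30, set 2) → L1-HIT  vc=[8]
6: 0xf4 (blk 30, set 2) → L1-HIT  vc=[8]
7: 0xf0 (blk 30, set 2) → L1-HIT  vc=[8]
8: 0x37 (blk 6, set 2) → MISS  vc=[8, 30]
9: 0x55 (blk 10, set 2) → MISS  vc=[8, 30, 6]
10: 0x31 (blk 6, set 2) → VC-HIT  vc=[8, 30, 10]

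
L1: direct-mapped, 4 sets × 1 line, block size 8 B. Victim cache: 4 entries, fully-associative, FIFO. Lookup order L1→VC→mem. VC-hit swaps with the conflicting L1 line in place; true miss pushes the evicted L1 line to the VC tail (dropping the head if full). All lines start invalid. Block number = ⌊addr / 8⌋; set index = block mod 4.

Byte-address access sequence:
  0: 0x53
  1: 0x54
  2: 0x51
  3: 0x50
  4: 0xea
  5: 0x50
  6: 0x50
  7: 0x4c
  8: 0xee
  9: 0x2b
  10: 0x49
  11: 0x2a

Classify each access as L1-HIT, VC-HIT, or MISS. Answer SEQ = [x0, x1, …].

SEQ = [MISS, L1-HIT, L1-HIT, L1-HIT, MISS, L1-HIT, L1-HIT, MISS, VC-HIT, MISS, VC-HIT, VC-HIT]

  [0] addr=0x53 blk=10 s=2: MISS | VC []
  [1] addr=0x54 blk=10 s=2: L1-HIT | VC []
  [2] addr=0x51 blk=10 s=2: L1-HIT | VC []
  [3] addr=0x50 blk=10 s=2: L1-HIT | VC []
  [4] addr=0xea blk=29 s=1: MISS | VC []
  [5] addr=0x50 blk=10 s=2: L1-HIT | VC []
  [6] addr=0x50 blk=10 s=2: L1-HIT | VC []
  [7] addr=0x4c blk=9 s=1: MISS | VC [29]
  [8] addr=0xee blk=29 s=1: VC-HIT | VC [9]
  [9] addr=0x2b blk=5 s=1: MISS | VC [9, 29]
  [10] addr=0x49 blk=9 s=1: VC-HIT | VC [5, 29]
  [11] addr=0x2a blk=5 s=1: VC-HIT | VC [9, 29]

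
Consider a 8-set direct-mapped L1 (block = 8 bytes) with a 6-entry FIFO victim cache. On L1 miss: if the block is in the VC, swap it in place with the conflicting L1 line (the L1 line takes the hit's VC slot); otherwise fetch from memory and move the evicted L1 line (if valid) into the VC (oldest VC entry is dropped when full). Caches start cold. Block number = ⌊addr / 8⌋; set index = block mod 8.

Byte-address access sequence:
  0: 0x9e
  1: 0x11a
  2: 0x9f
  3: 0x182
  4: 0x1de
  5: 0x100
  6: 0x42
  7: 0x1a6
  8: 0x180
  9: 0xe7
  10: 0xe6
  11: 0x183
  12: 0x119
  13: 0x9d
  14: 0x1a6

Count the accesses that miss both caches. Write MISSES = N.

0: 0x9e (blk 19, set 3) → MISS  vc=[]
1: 0x11a (blk 35, set 3) → MISS  vc=[19]
2: 0x9f (blk 19, set 3) → VC-HIT  vc=[35]
3: 0x182 (blk 48, set 0) → MISS  vc=[35]
4: 0x1de (blk 59, set 3) → MISS  vc=[35, 19]
5: 0x100 (blk 32, set 0) → MISS  vc=[35, 19, 48]
6: 0x42 (blk 8, set 0) → MISS  vc=[35, 19, 48, 32]
7: 0x1a6 (blk 52, set 4) → MISS  vc=[35, 19, 48, 32]
8: 0x180 (blk 48, set 0) → VC-HIT  vc=[35, 19, 8, 32]
9: 0xe7 (blk 28, set 4) → MISS  vc=[35, 19, 8, 32, 52]
10: 0xe6 (blk 28, set 4) → L1-HIT  vc=[35, 19, 8, 32, 52]
11: 0x183 (blk 48, set 0) → L1-HIT  vc=[35, 19, 8, 32, 52]
12: 0x119 (blk 35, set 3) → VC-HIT  vc=[59, 19, 8, 32, 52]
13: 0x9d (blk 19, set 3) → VC-HIT  vc=[59, 35, 8, 32, 52]
14: 0x1a6 (blk 52, set 4) → VC-HIT  vc=[59, 35, 8, 32, 28]

MISSES = 8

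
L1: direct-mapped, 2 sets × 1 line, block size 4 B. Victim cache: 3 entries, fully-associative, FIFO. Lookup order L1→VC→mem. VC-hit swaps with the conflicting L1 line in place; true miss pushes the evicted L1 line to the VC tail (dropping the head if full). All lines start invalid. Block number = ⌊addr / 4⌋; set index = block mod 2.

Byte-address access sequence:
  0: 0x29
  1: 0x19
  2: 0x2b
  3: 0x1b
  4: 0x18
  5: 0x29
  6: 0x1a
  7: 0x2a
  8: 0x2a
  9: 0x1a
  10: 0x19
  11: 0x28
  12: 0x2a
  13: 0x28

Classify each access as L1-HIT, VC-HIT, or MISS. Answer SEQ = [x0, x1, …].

#0 0x29→b10/s0 MISS; vc=[]
#1 0x19→b6/s0 MISS; vc=[10]
#2 0x2b→b10/s0 VC-HIT; vc=[6]
#3 0x1b→b6/s0 VC-HIT; vc=[10]
#4 0x18→b6/s0 L1-HIT; vc=[10]
#5 0x29→b10/s0 VC-HIT; vc=[6]
#6 0x1a→b6/s0 VC-HIT; vc=[10]
#7 0x2a→b10/s0 VC-HIT; vc=[6]
#8 0x2a→b10/s0 L1-HIT; vc=[6]
#9 0x1a→b6/s0 VC-HIT; vc=[10]
#10 0x19→b6/s0 L1-HIT; vc=[10]
#11 0x28→b10/s0 VC-HIT; vc=[6]
#12 0x2a→b10/s0 L1-HIT; vc=[6]
#13 0x28→b10/s0 L1-HIT; vc=[6]

SEQ = [MISS, MISS, VC-HIT, VC-HIT, L1-HIT, VC-HIT, VC-HIT, VC-HIT, L1-HIT, VC-HIT, L1-HIT, VC-HIT, L1-HIT, L1-HIT]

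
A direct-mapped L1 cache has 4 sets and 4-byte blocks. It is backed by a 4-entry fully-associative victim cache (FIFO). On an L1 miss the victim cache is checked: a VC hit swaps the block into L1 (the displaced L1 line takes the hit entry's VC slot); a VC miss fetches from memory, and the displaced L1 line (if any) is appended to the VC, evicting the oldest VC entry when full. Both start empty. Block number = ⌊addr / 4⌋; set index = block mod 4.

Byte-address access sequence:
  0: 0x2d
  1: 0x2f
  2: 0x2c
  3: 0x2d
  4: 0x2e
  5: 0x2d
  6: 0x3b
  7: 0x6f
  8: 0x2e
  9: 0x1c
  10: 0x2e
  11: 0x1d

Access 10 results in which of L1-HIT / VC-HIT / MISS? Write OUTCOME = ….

#0 0x2d→b11/s3 MISS; vc=[]
#1 0x2f→b11/s3 L1-HIT; vc=[]
#2 0x2c→b11/s3 L1-HIT; vc=[]
#3 0x2d→b11/s3 L1-HIT; vc=[]
#4 0x2e→b11/s3 L1-HIT; vc=[]
#5 0x2d→b11/s3 L1-HIT; vc=[]
#6 0x3b→b14/s2 MISS; vc=[]
#7 0x6f→b27/s3 MISS; vc=[11]
#8 0x2e→b11/s3 VC-HIT; vc=[27]
#9 0x1c→b7/s3 MISS; vc=[27,11]
#10 0x2e→b11/s3 VC-HIT; vc=[27,7]
#11 0x1d→b7/s3 VC-HIT; vc=[27,11]

OUTCOME = VC-HIT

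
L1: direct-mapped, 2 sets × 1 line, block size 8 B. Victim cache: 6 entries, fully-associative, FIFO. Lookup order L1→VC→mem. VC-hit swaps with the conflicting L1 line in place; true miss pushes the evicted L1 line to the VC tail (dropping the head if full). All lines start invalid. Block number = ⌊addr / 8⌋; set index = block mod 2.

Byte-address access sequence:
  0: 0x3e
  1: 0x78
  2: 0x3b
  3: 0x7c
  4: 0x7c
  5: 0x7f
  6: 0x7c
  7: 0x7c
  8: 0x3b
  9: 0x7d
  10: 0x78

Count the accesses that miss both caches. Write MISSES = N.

MISSES = 2

0: 0x3e (blk 7, set 1) → MISS  vc=[]
1: 0x78 (blk 15, set 1) → MISS  vc=[7]
2: 0x3b (blk 7, set 1) → VC-HIT  vc=[15]
3: 0x7c (blk 15, set 1) → VC-HIT  vc=[7]
4: 0x7c (blk 15, set 1) → L1-HIT  vc=[7]
5: 0x7f (blk 15, set 1) → L1-HIT  vc=[7]
6: 0x7c (blk 15, set 1) → L1-HIT  vc=[7]
7: 0x7c (blk 15, set 1) → L1-HIT  vc=[7]
8: 0x3b (blk 7, set 1) → VC-HIT  vc=[15]
9: 0x7d (blk 15, set 1) → VC-HIT  vc=[7]
10: 0x78 (blk 15, set 1) → L1-HIT  vc=[7]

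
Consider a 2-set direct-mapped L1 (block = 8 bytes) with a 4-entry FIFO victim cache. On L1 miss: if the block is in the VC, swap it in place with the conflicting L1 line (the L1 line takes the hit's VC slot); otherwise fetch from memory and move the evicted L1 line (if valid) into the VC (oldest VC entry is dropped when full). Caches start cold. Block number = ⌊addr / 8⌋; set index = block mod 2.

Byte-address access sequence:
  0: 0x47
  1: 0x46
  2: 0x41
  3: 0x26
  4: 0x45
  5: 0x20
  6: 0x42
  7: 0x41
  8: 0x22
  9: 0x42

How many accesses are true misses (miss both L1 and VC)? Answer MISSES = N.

MISSES = 2

#0 0x47→b8/s0 MISS; vc=[]
#1 0x46→b8/s0 L1-HIT; vc=[]
#2 0x41→b8/s0 L1-HIT; vc=[]
#3 0x26→b4/s0 MISS; vc=[8]
#4 0x45→b8/s0 VC-HIT; vc=[4]
#5 0x20→b4/s0 VC-HIT; vc=[8]
#6 0x42→b8/s0 VC-HIT; vc=[4]
#7 0x41→b8/s0 L1-HIT; vc=[4]
#8 0x22→b4/s0 VC-HIT; vc=[8]
#9 0x42→b8/s0 VC-HIT; vc=[4]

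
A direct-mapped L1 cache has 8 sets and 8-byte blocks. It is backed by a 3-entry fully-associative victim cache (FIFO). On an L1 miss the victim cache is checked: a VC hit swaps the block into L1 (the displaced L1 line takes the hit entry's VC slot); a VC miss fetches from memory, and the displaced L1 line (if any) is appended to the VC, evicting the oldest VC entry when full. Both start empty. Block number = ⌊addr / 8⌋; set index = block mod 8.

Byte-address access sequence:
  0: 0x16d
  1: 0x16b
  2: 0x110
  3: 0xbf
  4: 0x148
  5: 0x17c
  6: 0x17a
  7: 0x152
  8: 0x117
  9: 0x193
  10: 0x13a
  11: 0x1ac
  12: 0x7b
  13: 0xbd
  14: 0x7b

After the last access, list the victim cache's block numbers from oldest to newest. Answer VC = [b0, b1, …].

VC = [45, 39, 23]

  [0] addr=0x16d blk=45 s=5: MISS | VC []
  [1] addr=0x16b blk=45 s=5: L1-HIT | VC []
  [2] addr=0x110 blk=34 s=2: MISS | VC []
  [3] addr=0xbf blk=23 s=7: MISS | VC []
  [4] addr=0x148 blk=41 s=1: MISS | VC []
  [5] addr=0x17c blk=47 s=7: MISS | VC [23]
  [6] addr=0x17a blk=47 s=7: L1-HIT | VC [23]
  [7] addr=0x152 blk=42 s=2: MISS | VC [23, 34]
  [8] addr=0x117 blk=34 s=2: VC-HIT | VC [23, 42]
  [9] addr=0x193 blk=50 s=2: MISS | VC [23, 42, 34]
  [10] addr=0x13a blk=39 s=7: MISS | VC [42, 34, 47]
  [11] addr=0x1ac blk=53 s=5: MISS | VC [34, 47, 45]
  [12] addr=0x7b blk=15 s=7: MISS | VC [47, 45, 39]
  [13] addr=0xbd blk=23 s=7: MISS | VC [45, 39, 15]
  [14] addr=0x7b blk=15 s=7: VC-HIT | VC [45, 39, 23]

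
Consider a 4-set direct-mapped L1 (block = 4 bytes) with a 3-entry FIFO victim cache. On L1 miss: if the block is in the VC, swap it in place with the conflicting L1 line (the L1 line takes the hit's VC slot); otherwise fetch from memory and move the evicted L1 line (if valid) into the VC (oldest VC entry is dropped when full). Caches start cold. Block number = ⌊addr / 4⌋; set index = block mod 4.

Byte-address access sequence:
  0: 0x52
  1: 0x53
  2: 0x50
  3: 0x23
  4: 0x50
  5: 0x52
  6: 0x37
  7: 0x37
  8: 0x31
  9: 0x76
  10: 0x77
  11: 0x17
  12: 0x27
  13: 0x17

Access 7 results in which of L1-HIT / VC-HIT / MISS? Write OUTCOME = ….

OUTCOME = L1-HIT

#0 0x52→b20/s0 MISS; vc=[]
#1 0x53→b20/s0 L1-HIT; vc=[]
#2 0x50→b20/s0 L1-HIT; vc=[]
#3 0x23→b8/s0 MISS; vc=[20]
#4 0x50→b20/s0 VC-HIT; vc=[8]
#5 0x52→b20/s0 L1-HIT; vc=[8]
#6 0x37→b13/s1 MISS; vc=[8]
#7 0x37→b13/s1 L1-HIT; vc=[8]
#8 0x31→b12/s0 MISS; vc=[8,20]
#9 0x76→b29/s1 MISS; vc=[8,20,13]
#10 0x77→b29/s1 L1-HIT; vc=[8,20,13]
#11 0x17→b5/s1 MISS; vc=[20,13,29]
#12 0x27→b9/s1 MISS; vc=[13,29,5]
#13 0x17→b5/s1 VC-HIT; vc=[13,29,9]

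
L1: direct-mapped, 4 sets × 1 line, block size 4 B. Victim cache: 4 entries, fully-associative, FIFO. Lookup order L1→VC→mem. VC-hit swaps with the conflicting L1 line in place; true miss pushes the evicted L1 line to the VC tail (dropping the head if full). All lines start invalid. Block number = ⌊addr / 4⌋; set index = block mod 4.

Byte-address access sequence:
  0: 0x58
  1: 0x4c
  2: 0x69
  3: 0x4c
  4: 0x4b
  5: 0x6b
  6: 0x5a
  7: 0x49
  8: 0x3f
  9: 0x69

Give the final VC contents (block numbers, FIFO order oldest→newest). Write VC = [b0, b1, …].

  [0] addr=0x58 blk=22 s=2: MISS | VC []
  [1] addr=0x4c blk=19 s=3: MISS | VC []
  [2] addr=0x69 blk=26 s=2: MISS | VC [22]
  [3] addr=0x4c blk=19 s=3: L1-HIT | VC [22]
  [4] addr=0x4b blk=18 s=2: MISS | VC [22, 26]
  [5] addr=0x6b blk=26 s=2: VC-HIT | VC [22, 18]
  [6] addr=0x5a blk=22 s=2: VC-HIT | VC [26, 18]
  [7] addr=0x49 blk=18 s=2: VC-HIT | VC [26, 22]
  [8] addr=0x3f blk=15 s=3: MISS | VC [26, 22, 19]
  [9] addr=0x69 blk=26 s=2: VC-HIT | VC [18, 22, 19]

VC = [18, 22, 19]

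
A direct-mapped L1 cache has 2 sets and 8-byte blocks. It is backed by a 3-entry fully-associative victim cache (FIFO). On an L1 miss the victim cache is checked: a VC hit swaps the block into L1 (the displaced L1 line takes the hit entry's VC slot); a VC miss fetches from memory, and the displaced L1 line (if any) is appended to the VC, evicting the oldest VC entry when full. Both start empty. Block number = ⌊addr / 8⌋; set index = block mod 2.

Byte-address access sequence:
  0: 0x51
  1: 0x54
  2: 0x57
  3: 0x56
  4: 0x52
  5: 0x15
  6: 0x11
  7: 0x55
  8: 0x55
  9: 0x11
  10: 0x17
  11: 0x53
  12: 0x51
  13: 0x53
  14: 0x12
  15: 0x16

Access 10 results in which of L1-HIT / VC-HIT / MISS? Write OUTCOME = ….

OUTCOME = L1-HIT

#0 0x51→b10/s0 MISS; vc=[]
#1 0x54→b10/s0 L1-HIT; vc=[]
#2 0x57→b10/s0 L1-HIT; vc=[]
#3 0x56→b10/s0 L1-HIT; vc=[]
#4 0x52→b10/s0 L1-HIT; vc=[]
#5 0x15→b2/s0 MISS; vc=[10]
#6 0x11→b2/s0 L1-HIT; vc=[10]
#7 0x55→b10/s0 VC-HIT; vc=[2]
#8 0x55→b10/s0 L1-HIT; vc=[2]
#9 0x11→b2/s0 VC-HIT; vc=[10]
#10 0x17→b2/s0 L1-HIT; vc=[10]
#11 0x53→b10/s0 VC-HIT; vc=[2]
#12 0x51→b10/s0 L1-HIT; vc=[2]
#13 0x53→b10/s0 L1-HIT; vc=[2]
#14 0x12→b2/s0 VC-HIT; vc=[10]
#15 0x16→b2/s0 L1-HIT; vc=[10]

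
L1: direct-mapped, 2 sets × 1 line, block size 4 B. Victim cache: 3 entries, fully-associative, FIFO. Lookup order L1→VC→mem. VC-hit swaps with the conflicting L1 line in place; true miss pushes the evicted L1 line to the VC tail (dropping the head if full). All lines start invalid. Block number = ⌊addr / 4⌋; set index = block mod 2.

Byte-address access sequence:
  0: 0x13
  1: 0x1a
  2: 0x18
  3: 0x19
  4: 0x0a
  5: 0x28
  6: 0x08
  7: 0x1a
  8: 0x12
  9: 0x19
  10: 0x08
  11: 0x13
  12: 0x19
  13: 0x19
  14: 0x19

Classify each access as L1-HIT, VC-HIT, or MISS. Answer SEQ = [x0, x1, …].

SEQ = [MISS, MISS, L1-HIT, L1-HIT, MISS, MISS, VC-HIT, VC-HIT, VC-HIT, VC-HIT, VC-HIT, VC-HIT, VC-HIT, L1-HIT, L1-HIT]

0: 0x13 (blk 4, set 0) → MISS  vc=[]
1: 0x1a (blk 6, set 0) → MISS  vc=[4]
2: 0x18 (blk 6, set 0) → L1-HIT  vc=[4]
3: 0x19 (blk 6, set 0) → L1-HIT  vc=[4]
4: 0xa (blk 2, set 0) → MISS  vc=[4, 6]
5: 0x28 (blk 10, set 0) → MISS  vc=[4, 6, 2]
6: 0x8 (blk 2, set 0) → VC-HIT  vc=[4, 6, 10]
7: 0x1a (blk 6, set 0) → VC-HIT  vc=[4, 2, 10]
8: 0x12 (blk 4, set 0) → VC-HIT  vc=[6, 2, 10]
9: 0x19 (blk 6, set 0) → VC-HIT  vc=[4, 2, 10]
10: 0x8 (blk 2, set 0) → VC-HIT  vc=[4, 6, 10]
11: 0x13 (blk 4, set 0) → VC-HIT  vc=[2, 6, 10]
12: 0x19 (blk 6, set 0) → VC-HIT  vc=[2, 4, 10]
13: 0x19 (blk 6, set 0) → L1-HIT  vc=[2, 4, 10]
14: 0x19 (blk 6, set 0) → L1-HIT  vc=[2, 4, 10]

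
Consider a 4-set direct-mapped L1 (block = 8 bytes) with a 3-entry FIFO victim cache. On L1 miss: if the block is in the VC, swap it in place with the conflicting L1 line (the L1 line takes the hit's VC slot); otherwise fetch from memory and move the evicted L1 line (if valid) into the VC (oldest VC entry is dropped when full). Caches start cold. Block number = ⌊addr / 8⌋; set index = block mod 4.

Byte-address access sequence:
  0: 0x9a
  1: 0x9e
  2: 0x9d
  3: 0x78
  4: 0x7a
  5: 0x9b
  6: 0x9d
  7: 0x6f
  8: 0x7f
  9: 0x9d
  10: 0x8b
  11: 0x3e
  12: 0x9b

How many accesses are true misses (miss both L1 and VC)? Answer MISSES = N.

MISSES = 5

0: 0x9a (blk 19, set 3) → MISS  vc=[]
1: 0x9e (blk 19, set 3) → L1-HIT  vc=[]
2: 0x9d (blk 19, set 3) → L1-HIT  vc=[]
3: 0x78 (blk 15, set 3) → MISS  vc=[19]
4: 0x7a (blk 15, set 3) → L1-HIT  vc=[19]
5: 0x9b (blk 19, set 3) → VC-HIT  vc=[15]
6: 0x9d (blk 19, set 3) → L1-HIT  vc=[15]
7: 0x6f (blk 13, set 1) → MISS  vc=[15]
8: 0x7f (blk 15, set 3) → VC-HIT  vc=[19]
9: 0x9d (blk 19, set 3) → VC-HIT  vc=[15]
10: 0x8b (blk 17, set 1) → MISS  vc=[15, 13]
11: 0x3e (blk 7, set 3) → MISS  vc=[15, 13, 19]
12: 0x9b (blk 19, set 3) → VC-HIT  vc=[15, 13, 7]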